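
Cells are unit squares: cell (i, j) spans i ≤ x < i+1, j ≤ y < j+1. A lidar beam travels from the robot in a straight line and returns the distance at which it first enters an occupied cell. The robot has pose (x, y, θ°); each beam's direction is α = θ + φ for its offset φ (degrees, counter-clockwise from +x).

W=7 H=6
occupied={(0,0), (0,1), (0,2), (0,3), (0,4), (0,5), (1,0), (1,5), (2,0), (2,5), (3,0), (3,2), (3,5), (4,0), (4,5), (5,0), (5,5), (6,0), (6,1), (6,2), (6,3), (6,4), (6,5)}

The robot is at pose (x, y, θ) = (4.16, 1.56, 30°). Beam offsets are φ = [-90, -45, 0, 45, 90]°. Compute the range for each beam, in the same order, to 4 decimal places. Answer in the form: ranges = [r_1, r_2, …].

beam 1: φ=-90°, α=300°
  dir = (cos 300°, sin 300°) = (0.5000, -0.8660); from cell (4,1)
  next x-line at t=1.6800, next y-line at t=0.6466; Δt_x=2.0000, Δt_y=1.1547
    y: enter (4,0) at t=0.6466 ← occupied
  → r_1 = 0.6466
beam 2: φ=-45°, α=345°
  dir = (cos 345°, sin 345°) = (0.9659, -0.2588); from cell (4,1)
  next x-line at t=0.8696, next y-line at t=2.1637; Δt_x=1.0353, Δt_y=3.8637
    x: enter (5,1) at t=0.8696
    x: enter (6,1) at t=1.9049 ← occupied
  → r_2 = 1.9049
beam 3: φ=0°, α=30°
  dir = (cos 30°, sin 30°) = (0.8660, 0.5000); from cell (4,1)
  next x-line at t=0.9699, next y-line at t=0.8800; Δt_x=1.1547, Δt_y=2.0000
    y: enter (4,2) at t=0.8800
    x: enter (5,2) at t=0.9699
    x: enter (6,2) at t=2.1246 ← occupied
  → r_3 = 2.1246
beam 4: φ=45°, α=75°
  dir = (cos 75°, sin 75°) = (0.2588, 0.9659); from cell (4,1)
  next x-line at t=3.2455, next y-line at t=0.4555; Δt_x=3.8637, Δt_y=1.0353
    y: enter (4,2) at t=0.4555
    y: enter (4,3) at t=1.4908
    y: enter (4,4) at t=2.5261
    x: enter (5,4) at t=3.2455
    y: enter (5,5) at t=3.5614 ← occupied
  → r_4 = 3.5614
beam 5: φ=90°, α=120°
  dir = (cos 120°, sin 120°) = (-0.5000, 0.8660); from cell (4,1)
  next x-line at t=0.3200, next y-line at t=0.5081; Δt_x=2.0000, Δt_y=1.1547
    x: enter (3,1) at t=0.3200
    y: enter (3,2) at t=0.5081 ← occupied
  → r_5 = 0.5081

ranges = [0.6466, 1.9049, 2.1246, 3.5614, 0.5081]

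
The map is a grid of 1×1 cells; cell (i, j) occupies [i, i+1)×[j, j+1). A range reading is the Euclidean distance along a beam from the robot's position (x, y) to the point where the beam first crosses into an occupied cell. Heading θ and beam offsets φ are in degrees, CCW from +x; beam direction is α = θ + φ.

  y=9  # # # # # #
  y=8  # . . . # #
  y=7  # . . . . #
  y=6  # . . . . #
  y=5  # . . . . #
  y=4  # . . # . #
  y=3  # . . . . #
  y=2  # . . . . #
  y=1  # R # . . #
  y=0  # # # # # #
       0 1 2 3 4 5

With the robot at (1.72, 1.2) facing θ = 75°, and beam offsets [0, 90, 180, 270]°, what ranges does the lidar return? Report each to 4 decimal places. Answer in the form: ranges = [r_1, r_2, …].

beam 1: φ=0°, α=75°
  d=(0.2588,0.9659)  start (1,1)  tX=1.0818 tY=0.8282  stride 1/|dx|=3.8637 1/|dy|=1.0353
    cross y-line → (1,2), t=0.8282
    cross x-line → (2,2), t=1.0818
    cross y-line → (2,3), t=1.8635
    cross y-line → (2,4), t=2.8988
    cross y-line → (2,5), t=3.9340
    cross x-line → (3,5), t=4.9455
    cross y-line → (3,6), t=4.9693
    cross y-line → (3,7), t=6.0046
    cross y-line → (3,8), t=7.0399
    cross y-line → (3,9), t=8.0752 (wall)
  → r_1 = 8.0752
beam 2: φ=90°, α=165°
  d=(-0.9659,0.2588)  start (1,1)  tX=0.7454 tY=3.0910  stride 1/|dx|=1.0353 1/|dy|=3.8637
    cross x-line → (0,1), t=0.7454 (wall)
  → r_2 = 0.7454
beam 3: φ=180°, α=255°
  d=(-0.2588,-0.9659)  start (1,1)  tX=2.7819 tY=0.2071  stride 1/|dx|=3.8637 1/|dy|=1.0353
    cross y-line → (1,0), t=0.2071 (wall)
  → r_3 = 0.2071
beam 4: φ=270°, α=345°
  d=(0.9659,-0.2588)  start (1,1)  tX=0.2899 tY=0.7727  stride 1/|dx|=1.0353 1/|dy|=3.8637
    cross x-line → (2,1), t=0.2899 (wall)
  → r_4 = 0.2899

ranges = [8.0752, 0.7454, 0.2071, 0.2899]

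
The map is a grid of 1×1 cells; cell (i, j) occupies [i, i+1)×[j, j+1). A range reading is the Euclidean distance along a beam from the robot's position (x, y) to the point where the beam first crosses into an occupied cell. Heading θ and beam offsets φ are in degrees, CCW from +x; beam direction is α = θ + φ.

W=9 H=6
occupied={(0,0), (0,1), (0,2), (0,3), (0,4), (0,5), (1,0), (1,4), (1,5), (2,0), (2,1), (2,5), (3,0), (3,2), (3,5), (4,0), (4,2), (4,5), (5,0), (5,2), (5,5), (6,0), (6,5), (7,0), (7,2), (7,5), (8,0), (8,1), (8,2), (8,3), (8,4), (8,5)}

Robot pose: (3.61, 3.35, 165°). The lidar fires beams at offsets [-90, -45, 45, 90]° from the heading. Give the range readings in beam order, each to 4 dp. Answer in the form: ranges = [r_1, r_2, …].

beam 1: φ=-90°, α=75°
  cosα=0.2588 sinα=0.9659 | (3,3) | tMaxX 1.5068 tMaxY 0.6729 | tΔX 3.8637 tΔY 1.0353
    t=0.6729 [y] (3,4)
    t=1.5068 [x] (4,4)
    t=1.7082 [y] (4,5) — stop
  → r_1 = 1.7082
beam 2: φ=-45°, α=120°
  cosα=-0.5000 sinα=0.8660 | (3,3) | tMaxX 1.2200 tMaxY 0.7506 | tΔX 2.0000 tΔY 1.1547
    t=0.7506 [y] (3,4)
    t=1.2200 [x] (2,4)
    t=1.9053 [y] (2,5) — stop
  → r_2 = 1.9053
beam 3: φ=45°, α=210°
  cosα=-0.8660 sinα=-0.5000 | (3,3) | tMaxX 0.7044 tMaxY 0.7000 | tΔX 1.1547 tΔY 2.0000
    t=0.7000 [y] (3,2) — stop
  → r_3 = 0.7000
beam 4: φ=90°, α=255°
  cosα=-0.2588 sinα=-0.9659 | (3,3) | tMaxX 2.3569 tMaxY 0.3623 | tΔX 3.8637 tΔY 1.0353
    t=0.3623 [y] (3,2) — stop
  → r_4 = 0.3623

ranges = [1.7082, 1.9053, 0.7000, 0.3623]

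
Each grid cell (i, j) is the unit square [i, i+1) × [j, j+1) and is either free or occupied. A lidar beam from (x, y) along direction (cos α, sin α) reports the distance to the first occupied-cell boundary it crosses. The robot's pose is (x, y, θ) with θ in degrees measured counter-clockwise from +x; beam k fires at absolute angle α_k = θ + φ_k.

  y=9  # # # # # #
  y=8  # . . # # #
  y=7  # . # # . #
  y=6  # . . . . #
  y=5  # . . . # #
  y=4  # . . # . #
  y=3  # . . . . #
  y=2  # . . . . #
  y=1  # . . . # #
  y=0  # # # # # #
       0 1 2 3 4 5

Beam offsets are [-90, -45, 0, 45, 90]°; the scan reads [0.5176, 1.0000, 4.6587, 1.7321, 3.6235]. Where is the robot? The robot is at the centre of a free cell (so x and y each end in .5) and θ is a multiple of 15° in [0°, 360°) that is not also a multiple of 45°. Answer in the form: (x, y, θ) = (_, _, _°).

(x, y, θ) = (1.5, 5.5, 285°)

The pose lattice has 25·16 = 400 candidates. Test each by forward raycasting.
  (2.5, 3.5, 30°): beam 1 = 2.8868 ≠ 0.5176 ✗
  (3.5, 5.5, 240°): beam 1 = 2.8868 ≠ 0.5176 ✗
  (4.5, 6.5, 60°): beam 1 = 0.5774 ≠ 0.5176 ✗
  (3.5, 1.5, 345°): beam 2 = 0.5774 ≠ 1.0000 ✗
  …
  (1.5, 5.5, 285°): r_1=0.5176, r_2=1.0000, r_3=4.6587, r_4=1.7321, r_5=3.6235 — all match ✓
Unique over the lattice → pose = (1.5, 5.5, 285°).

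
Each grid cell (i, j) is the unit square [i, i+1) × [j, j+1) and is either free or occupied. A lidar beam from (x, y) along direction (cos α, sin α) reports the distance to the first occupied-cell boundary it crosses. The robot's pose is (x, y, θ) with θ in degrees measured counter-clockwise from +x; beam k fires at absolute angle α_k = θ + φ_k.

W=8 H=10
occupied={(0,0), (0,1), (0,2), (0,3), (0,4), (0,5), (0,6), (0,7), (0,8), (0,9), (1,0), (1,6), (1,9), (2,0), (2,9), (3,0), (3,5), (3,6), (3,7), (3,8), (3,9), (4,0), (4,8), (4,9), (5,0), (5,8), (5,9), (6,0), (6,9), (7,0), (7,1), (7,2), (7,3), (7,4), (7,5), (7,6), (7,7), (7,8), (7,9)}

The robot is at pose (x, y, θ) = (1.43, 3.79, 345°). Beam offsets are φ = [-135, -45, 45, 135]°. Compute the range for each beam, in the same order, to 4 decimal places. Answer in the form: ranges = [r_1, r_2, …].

beam 1: φ=-135°, α=210°
  dir = (cos 210°, sin 210°) = (-0.8660, -0.5000); from cell (1,3)
  next x-line at t=0.4965, next y-line at t=1.5800; Δt_x=1.1547, Δt_y=2.0000
    x: enter (0,3) at t=0.4965 ← occupied
  → r_1 = 0.4965
beam 2: φ=-45°, α=300°
  dir = (cos 300°, sin 300°) = (0.5000, -0.8660); from cell (1,3)
  next x-line at t=1.1400, next y-line at t=0.9122; Δt_x=2.0000, Δt_y=1.1547
    y: enter (1,2) at t=0.9122
    x: enter (2,2) at t=1.1400
    y: enter (2,1) at t=2.0669
    x: enter (3,1) at t=3.1400
    y: enter (3,0) at t=3.2216 ← occupied
  → r_2 = 3.2216
beam 3: φ=45°, α=30°
  dir = (cos 30°, sin 30°) = (0.8660, 0.5000); from cell (1,3)
  next x-line at t=0.6582, next y-line at t=0.4200; Δt_x=1.1547, Δt_y=2.0000
    y: enter (1,4) at t=0.4200
    x: enter (2,4) at t=0.6582
    x: enter (3,4) at t=1.8129
    y: enter (3,5) at t=2.4200 ← occupied
  → r_3 = 2.4200
beam 4: φ=135°, α=120°
  dir = (cos 120°, sin 120°) = (-0.5000, 0.8660); from cell (1,3)
  next x-line at t=0.8600, next y-line at t=0.2425; Δt_x=2.0000, Δt_y=1.1547
    y: enter (1,4) at t=0.2425
    x: enter (0,4) at t=0.8600 ← occupied
  → r_4 = 0.8600

ranges = [0.4965, 3.2216, 2.4200, 0.8600]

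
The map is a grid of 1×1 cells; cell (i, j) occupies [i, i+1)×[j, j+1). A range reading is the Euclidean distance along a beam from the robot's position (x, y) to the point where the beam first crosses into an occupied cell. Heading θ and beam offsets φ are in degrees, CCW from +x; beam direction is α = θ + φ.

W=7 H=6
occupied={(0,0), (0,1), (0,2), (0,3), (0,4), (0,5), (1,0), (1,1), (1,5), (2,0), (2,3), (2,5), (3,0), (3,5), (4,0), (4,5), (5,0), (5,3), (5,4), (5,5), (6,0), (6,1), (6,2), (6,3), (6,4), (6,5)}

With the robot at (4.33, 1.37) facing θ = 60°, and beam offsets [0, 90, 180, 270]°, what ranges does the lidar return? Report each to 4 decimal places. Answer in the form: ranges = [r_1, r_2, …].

beam 1: φ=0°, α=60°
  direction (0.5000, 0.8660); cell (4,1); t to first gridline: x 1.3400, y 0.7275 (then +2.0000 / +1.1547)
    (4,2) via y @ 0.7275
    (5,2) via x @ 1.3400
    (5,3) via y @ 1.8822  # hit
  → r_1 = 1.8822
beam 2: φ=90°, α=150°
  direction (-0.8660, 0.5000); cell (4,1); t to first gridline: x 0.3811, y 1.2600 (then +1.1547 / +2.0000)
    (3,1) via x @ 0.3811
    (3,2) via y @ 1.2600
    (2,2) via x @ 1.5358
    (1,2) via x @ 2.6905
    (1,3) via y @ 3.2600
    (0,3) via x @ 3.8452  # hit
  → r_2 = 3.8452
beam 3: φ=180°, α=240°
  direction (-0.5000, -0.8660); cell (4,1); t to first gridline: x 0.6600, y 0.4272 (then +2.0000 / +1.1547)
    (4,0) via y @ 0.4272  # hit
  → r_3 = 0.4272
beam 4: φ=270°, α=330°
  direction (0.8660, -0.5000); cell (4,1); t to first gridline: x 0.7736, y 0.7400 (then +1.1547 / +2.0000)
    (4,0) via y @ 0.7400  # hit
  → r_4 = 0.7400

ranges = [1.8822, 3.8452, 0.4272, 0.7400]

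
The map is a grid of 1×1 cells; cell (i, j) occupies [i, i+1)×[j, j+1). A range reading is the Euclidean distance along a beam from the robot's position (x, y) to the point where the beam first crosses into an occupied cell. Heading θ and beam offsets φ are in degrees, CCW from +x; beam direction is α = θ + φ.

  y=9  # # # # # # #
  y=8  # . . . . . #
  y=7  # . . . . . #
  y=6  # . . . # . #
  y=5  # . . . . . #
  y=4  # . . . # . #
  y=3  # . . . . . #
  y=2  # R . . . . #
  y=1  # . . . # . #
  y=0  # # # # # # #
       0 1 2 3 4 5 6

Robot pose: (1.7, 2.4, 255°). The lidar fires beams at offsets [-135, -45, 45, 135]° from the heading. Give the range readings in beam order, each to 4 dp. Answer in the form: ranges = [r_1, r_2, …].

beam 1: φ=-135°, α=120°
  dir = (cos 120°, sin 120°) = (-0.5000, 0.8660); from cell (1,2)
  next x-line at t=1.4000, next y-line at t=0.6928; Δt_x=2.0000, Δt_y=1.1547
    y: enter (1,3) at t=0.6928
    x: enter (0,3) at t=1.4000 ← occupied
  → r_1 = 1.4000
beam 2: φ=-45°, α=210°
  dir = (cos 210°, sin 210°) = (-0.8660, -0.5000); from cell (1,2)
  next x-line at t=0.8083, next y-line at t=0.8000; Δt_x=1.1547, Δt_y=2.0000
    y: enter (1,1) at t=0.8000
    x: enter (0,1) at t=0.8083 ← occupied
  → r_2 = 0.8083
beam 3: φ=45°, α=300°
  dir = (cos 300°, sin 300°) = (0.5000, -0.8660); from cell (1,2)
  next x-line at t=0.6000, next y-line at t=0.4619; Δt_x=2.0000, Δt_y=1.1547
    y: enter (1,1) at t=0.4619
    x: enter (2,1) at t=0.6000
    y: enter (2,0) at t=1.6166 ← occupied
  → r_3 = 1.6166
beam 4: φ=135°, α=30°
  dir = (cos 30°, sin 30°) = (0.8660, 0.5000); from cell (1,2)
  next x-line at t=0.3464, next y-line at t=1.2000; Δt_x=1.1547, Δt_y=2.0000
    x: enter (2,2) at t=0.3464
    y: enter (2,3) at t=1.2000
    x: enter (3,3) at t=1.5011
    x: enter (4,3) at t=2.6558
    y: enter (4,4) at t=3.2000 ← occupied
  → r_4 = 3.2000

ranges = [1.4000, 0.8083, 1.6166, 3.2000]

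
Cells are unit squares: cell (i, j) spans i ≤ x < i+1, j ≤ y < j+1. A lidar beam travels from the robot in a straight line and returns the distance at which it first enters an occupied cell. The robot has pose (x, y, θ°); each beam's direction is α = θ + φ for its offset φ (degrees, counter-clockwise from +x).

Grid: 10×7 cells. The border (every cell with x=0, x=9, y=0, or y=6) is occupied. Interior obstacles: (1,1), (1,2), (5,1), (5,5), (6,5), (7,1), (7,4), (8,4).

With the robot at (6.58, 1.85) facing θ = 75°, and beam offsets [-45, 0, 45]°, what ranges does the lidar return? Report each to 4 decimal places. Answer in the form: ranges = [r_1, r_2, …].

ranges = [2.7944, 2.2258, 4.7920]

beam 1: φ=-45°, α=30°
  d=(0.8660,0.5000)  start (6,1)  tX=0.4850 tY=0.3000  stride 1/|dx|=1.1547 1/|dy|=2.0000
    cross y-line → (6,2), t=0.3000
    cross x-line → (7,2), t=0.4850
    cross x-line → (8,2), t=1.6397
    cross y-line → (8,3), t=2.3000
    cross x-line → (9,3), t=2.7944 (wall)
  → r_1 = 2.7944
beam 2: φ=0°, α=75°
  d=(0.2588,0.9659)  start (6,1)  tX=1.6228 tY=0.1553  stride 1/|dx|=3.8637 1/|dy|=1.0353
    cross y-line → (6,2), t=0.1553
    cross y-line → (6,3), t=1.1906
    cross x-line → (7,3), t=1.6228
    cross y-line → (7,4), t=2.2258 (wall)
  → r_2 = 2.2258
beam 3: φ=45°, α=120°
  d=(-0.5000,0.8660)  start (6,1)  tX=1.1600 tY=0.1732  stride 1/|dx|=2.0000 1/|dy|=1.1547
    cross y-line → (6,2), t=0.1732
    cross x-line → (5,2), t=1.1600
    cross y-line → (5,3), t=1.3279
    cross y-line → (5,4), t=2.4826
    cross x-line → (4,4), t=3.1600
    cross y-line → (4,5), t=3.6373
    cross y-line → (4,6), t=4.7920 (wall)
  → r_3 = 4.7920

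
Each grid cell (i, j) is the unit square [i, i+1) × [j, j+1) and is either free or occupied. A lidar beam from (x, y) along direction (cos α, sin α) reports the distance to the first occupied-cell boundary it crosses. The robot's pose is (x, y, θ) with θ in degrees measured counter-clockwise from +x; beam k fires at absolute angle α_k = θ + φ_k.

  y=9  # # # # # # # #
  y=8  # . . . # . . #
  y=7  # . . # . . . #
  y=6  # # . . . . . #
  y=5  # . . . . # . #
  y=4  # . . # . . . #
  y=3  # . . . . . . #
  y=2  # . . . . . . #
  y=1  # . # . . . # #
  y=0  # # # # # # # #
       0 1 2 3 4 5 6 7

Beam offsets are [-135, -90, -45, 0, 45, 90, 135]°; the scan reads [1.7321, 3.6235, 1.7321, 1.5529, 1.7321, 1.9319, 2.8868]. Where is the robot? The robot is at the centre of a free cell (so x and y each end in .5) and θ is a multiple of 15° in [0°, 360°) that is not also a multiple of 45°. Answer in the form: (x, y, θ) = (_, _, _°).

Enumerate (i+0.5, j+0.5, θ) over the 41 free cells and 16 admissible headings. For each, cast all 7 beams and compare to the given ranges.
  (2.5, 6.5, 75°): beam 2 = 2.5882 ≠ 3.6235 ✗
  (1.5, 7.5, 150°): beam 1 = 1.5529 ≠ 1.7321 ✗
  (2.5, 3.5, 240°): beam 1 = 2.5882 ≠ 1.7321 ✗
  …
  (4.5, 2.5, 255°): r_1=1.7321, r_2=3.6235, r_3=1.7321, r_4=1.5529, r_5=1.7321, r_6=1.9319, r_7=2.8868 — all match ✓
Only this pose fits every beam.

(x, y, θ) = (4.5, 2.5, 255°)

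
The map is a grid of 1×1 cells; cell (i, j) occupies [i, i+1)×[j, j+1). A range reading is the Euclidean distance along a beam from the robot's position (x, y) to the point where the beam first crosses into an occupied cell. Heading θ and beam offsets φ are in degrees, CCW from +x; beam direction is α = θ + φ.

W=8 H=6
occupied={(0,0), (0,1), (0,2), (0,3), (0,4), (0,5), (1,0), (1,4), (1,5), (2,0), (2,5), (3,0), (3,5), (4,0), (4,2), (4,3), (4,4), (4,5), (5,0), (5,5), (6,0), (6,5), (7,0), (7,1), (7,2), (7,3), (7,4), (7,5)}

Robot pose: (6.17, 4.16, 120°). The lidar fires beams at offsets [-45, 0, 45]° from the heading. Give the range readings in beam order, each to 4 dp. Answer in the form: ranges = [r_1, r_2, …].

beam 1: φ=-45°, α=75°
  dir = (cos 75°, sin 75°) = (0.2588, 0.9659); from cell (6,4)
  next x-line at t=3.2069, next y-line at t=0.8696; Δt_x=3.8637, Δt_y=1.0353
    y: enter (6,5) at t=0.8696 ← occupied
  → r_1 = 0.8696
beam 2: φ=0°, α=120°
  dir = (cos 120°, sin 120°) = (-0.5000, 0.8660); from cell (6,4)
  next x-line at t=0.3400, next y-line at t=0.9699; Δt_x=2.0000, Δt_y=1.1547
    x: enter (5,4) at t=0.3400
    y: enter (5,5) at t=0.9699 ← occupied
  → r_2 = 0.9699
beam 3: φ=45°, α=165°
  dir = (cos 165°, sin 165°) = (-0.9659, 0.2588); from cell (6,4)
  next x-line at t=0.1760, next y-line at t=3.2455; Δt_x=1.0353, Δt_y=3.8637
    x: enter (5,4) at t=0.1760
    x: enter (4,4) at t=1.2113 ← occupied
  → r_3 = 1.2113

ranges = [0.8696, 0.9699, 1.2113]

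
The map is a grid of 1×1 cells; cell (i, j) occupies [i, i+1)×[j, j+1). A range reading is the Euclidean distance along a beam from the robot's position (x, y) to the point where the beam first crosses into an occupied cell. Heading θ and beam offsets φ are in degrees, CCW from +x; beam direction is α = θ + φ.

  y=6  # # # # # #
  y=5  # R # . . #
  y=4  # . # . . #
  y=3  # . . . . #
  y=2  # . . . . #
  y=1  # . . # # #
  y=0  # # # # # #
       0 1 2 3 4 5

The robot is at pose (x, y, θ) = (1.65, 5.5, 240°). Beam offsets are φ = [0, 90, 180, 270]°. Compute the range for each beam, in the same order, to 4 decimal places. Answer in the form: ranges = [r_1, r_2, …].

beam 1: φ=0°, α=240°
  dir = (cos 240°, sin 240°) = (-0.5000, -0.8660); from cell (1,5)
  next x-line at t=1.3000, next y-line at t=0.5774; Δt_x=2.0000, Δt_y=1.1547
    y: enter (1,4) at t=0.5774
    x: enter (0,4) at t=1.3000 ← occupied
  → r_1 = 1.3000
beam 2: φ=90°, α=330°
  dir = (cos 330°, sin 330°) = (0.8660, -0.5000); from cell (1,5)
  next x-line at t=0.4041, next y-line at t=1.0000; Δt_x=1.1547, Δt_y=2.0000
    x: enter (2,5) at t=0.4041 ← occupied
  → r_2 = 0.4041
beam 3: φ=180°, α=60°
  dir = (cos 60°, sin 60°) = (0.5000, 0.8660); from cell (1,5)
  next x-line at t=0.7000, next y-line at t=0.5774; Δt_x=2.0000, Δt_y=1.1547
    y: enter (1,6) at t=0.5774 ← occupied
  → r_3 = 0.5774
beam 4: φ=270°, α=150°
  dir = (cos 150°, sin 150°) = (-0.8660, 0.5000); from cell (1,5)
  next x-line at t=0.7506, next y-line at t=1.0000; Δt_x=1.1547, Δt_y=2.0000
    x: enter (0,5) at t=0.7506 ← occupied
  → r_4 = 0.7506

ranges = [1.3000, 0.4041, 0.5774, 0.7506]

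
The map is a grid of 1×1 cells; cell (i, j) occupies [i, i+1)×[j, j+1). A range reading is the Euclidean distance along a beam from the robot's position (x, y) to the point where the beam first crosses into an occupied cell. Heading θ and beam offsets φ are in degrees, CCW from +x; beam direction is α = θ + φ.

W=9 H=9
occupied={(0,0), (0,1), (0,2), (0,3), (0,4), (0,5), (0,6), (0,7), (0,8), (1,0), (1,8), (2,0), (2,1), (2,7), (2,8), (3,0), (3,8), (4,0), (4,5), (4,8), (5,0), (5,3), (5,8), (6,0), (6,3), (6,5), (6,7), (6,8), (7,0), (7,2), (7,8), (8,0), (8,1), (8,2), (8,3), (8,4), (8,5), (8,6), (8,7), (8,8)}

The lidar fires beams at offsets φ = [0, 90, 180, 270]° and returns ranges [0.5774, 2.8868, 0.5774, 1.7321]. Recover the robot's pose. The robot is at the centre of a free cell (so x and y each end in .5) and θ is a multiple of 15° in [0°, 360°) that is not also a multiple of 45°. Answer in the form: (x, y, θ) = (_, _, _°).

(x, y, θ) = (5.5, 5.5, 30°)

Enumerate (i+0.5, j+0.5, θ) over the 41 free cells and 16 admissible headings. For each, cast all 4 beams and compare to the given ranges.
  (7.5, 6.5, 15°): beam 1 = 0.5176 ≠ 0.5774 ✗
  (1.5, 2.5, 255°): beam 1 = 1.5529 ≠ 0.5774 ✗
  (3.5, 2.5, 150°): beam 1 = 2.8868 ≠ 0.5774 ✗
  (4.5, 4.5, 75°): beam 1 = 0.5176 ≠ 0.5774 ✗
  …
  (5.5, 5.5, 30°): r_1=0.5774, r_2=2.8868, r_3=0.5774, r_4=1.7321 — all match ✓
Only this pose fits every beam.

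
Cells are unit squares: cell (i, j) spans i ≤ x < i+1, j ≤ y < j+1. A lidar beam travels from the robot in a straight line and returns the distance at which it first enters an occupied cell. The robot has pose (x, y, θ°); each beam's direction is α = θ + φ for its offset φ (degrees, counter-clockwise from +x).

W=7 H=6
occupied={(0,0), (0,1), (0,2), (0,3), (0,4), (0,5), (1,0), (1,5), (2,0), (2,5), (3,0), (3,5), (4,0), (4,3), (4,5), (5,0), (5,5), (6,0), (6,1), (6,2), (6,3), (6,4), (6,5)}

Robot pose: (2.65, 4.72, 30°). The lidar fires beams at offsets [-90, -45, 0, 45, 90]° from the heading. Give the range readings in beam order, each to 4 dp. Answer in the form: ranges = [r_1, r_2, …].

ranges = [4.2955, 3.4682, 0.5600, 0.2899, 0.3233]

beam 1: φ=-90°, α=300°
  dir = (cos 300°, sin 300°) = (0.5000, -0.8660); from cell (2,4)
  next x-line at t=0.7000, next y-line at t=0.8314; Δt_x=2.0000, Δt_y=1.1547
    x: enter (3,4) at t=0.7000
    y: enter (3,3) at t=0.8314
    y: enter (3,2) at t=1.9861
    x: enter (4,2) at t=2.7000
    y: enter (4,1) at t=3.1408
    y: enter (4,0) at t=4.2955 ← occupied
  → r_1 = 4.2955
beam 2: φ=-45°, α=345°
  dir = (cos 345°, sin 345°) = (0.9659, -0.2588); from cell (2,4)
  next x-line at t=0.3623, next y-line at t=2.7819; Δt_x=1.0353, Δt_y=3.8637
    x: enter (3,4) at t=0.3623
    x: enter (4,4) at t=1.3976
    x: enter (5,4) at t=2.4329
    y: enter (5,3) at t=2.7819
    x: enter (6,3) at t=3.4682 ← occupied
  → r_2 = 3.4682
beam 3: φ=0°, α=30°
  dir = (cos 30°, sin 30°) = (0.8660, 0.5000); from cell (2,4)
  next x-line at t=0.4041, next y-line at t=0.5600; Δt_x=1.1547, Δt_y=2.0000
    x: enter (3,4) at t=0.4041
    y: enter (3,5) at t=0.5600 ← occupied
  → r_3 = 0.5600
beam 4: φ=45°, α=75°
  dir = (cos 75°, sin 75°) = (0.2588, 0.9659); from cell (2,4)
  next x-line at t=1.3523, next y-line at t=0.2899; Δt_x=3.8637, Δt_y=1.0353
    y: enter (2,5) at t=0.2899 ← occupied
  → r_4 = 0.2899
beam 5: φ=90°, α=120°
  dir = (cos 120°, sin 120°) = (-0.5000, 0.8660); from cell (2,4)
  next x-line at t=1.3000, next y-line at t=0.3233; Δt_x=2.0000, Δt_y=1.1547
    y: enter (2,5) at t=0.3233 ← occupied
  → r_5 = 0.3233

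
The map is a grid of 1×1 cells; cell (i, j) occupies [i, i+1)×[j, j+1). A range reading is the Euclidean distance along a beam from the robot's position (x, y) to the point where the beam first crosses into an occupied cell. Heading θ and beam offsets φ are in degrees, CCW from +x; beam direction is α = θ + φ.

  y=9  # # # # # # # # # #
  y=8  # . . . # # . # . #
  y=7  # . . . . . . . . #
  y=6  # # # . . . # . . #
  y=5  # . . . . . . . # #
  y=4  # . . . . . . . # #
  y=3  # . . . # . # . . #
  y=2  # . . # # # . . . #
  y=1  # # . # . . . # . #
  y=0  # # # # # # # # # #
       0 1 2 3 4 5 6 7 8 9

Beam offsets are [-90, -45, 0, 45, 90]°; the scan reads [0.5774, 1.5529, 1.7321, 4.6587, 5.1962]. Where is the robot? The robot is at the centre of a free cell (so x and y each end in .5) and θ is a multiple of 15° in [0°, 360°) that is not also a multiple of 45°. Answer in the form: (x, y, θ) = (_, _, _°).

The pose lattice has 48·16 = 768 candidates. Test each by forward raycasting.
  (5.5, 7.5, 195°): beam 1 = 0.5176 ≠ 0.5774 ✗
  (8.5, 7.5, 105°): beam 1 = 0.5176 ≠ 0.5774 ✗
  (6.5, 2.5, 15°): beam 1 = 1.5529 ≠ 0.5774 ✗
  …
  (5.5, 6.5, 120°): r_1=0.5774, r_2=1.5529, r_3=1.7321, r_4=4.6587, r_5=5.1962 — all match ✓
Only this pose fits every beam.

(x, y, θ) = (5.5, 6.5, 120°)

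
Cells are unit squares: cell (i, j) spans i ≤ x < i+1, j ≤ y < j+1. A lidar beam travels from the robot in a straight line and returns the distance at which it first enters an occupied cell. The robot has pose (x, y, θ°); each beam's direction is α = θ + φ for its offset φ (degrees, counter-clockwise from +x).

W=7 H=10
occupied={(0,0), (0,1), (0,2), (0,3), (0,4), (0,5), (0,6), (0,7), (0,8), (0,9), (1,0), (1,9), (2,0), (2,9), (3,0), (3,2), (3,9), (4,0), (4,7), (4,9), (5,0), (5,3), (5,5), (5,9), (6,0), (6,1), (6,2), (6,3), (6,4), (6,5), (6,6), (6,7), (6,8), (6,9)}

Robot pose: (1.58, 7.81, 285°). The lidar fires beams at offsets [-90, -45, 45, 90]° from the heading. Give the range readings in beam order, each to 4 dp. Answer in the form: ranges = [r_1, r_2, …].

ranges = [0.6005, 1.1600, 3.9491, 4.5759]

beam 1: φ=-90°, α=195°
  cosα=-0.9659 sinα=-0.2588 | (1,7) | tMaxX 0.6005 tMaxY 3.1296 | tΔX 1.0353 tΔY 3.8637
    t=0.6005 [x] (0,7) — stop
  → r_1 = 0.6005
beam 2: φ=-45°, α=240°
  cosα=-0.5000 sinα=-0.8660 | (1,7) | tMaxX 1.1600 tMaxY 0.9353 | tΔX 2.0000 tΔY 1.1547
    t=0.9353 [y] (1,6)
    t=1.1600 [x] (0,6) — stop
  → r_2 = 1.1600
beam 3: φ=45°, α=330°
  cosα=0.8660 sinα=-0.5000 | (1,7) | tMaxX 0.4850 tMaxY 1.6200 | tΔX 1.1547 tΔY 2.0000
    t=0.4850 [x] (2,7)
    t=1.6200 [y] (2,6)
    t=1.6397 [x] (3,6)
    t=2.7944 [x] (4,6)
    t=3.6200 [y] (4,5)
    t=3.9491 [x] (5,5) — stop
  → r_3 = 3.9491
beam 4: φ=90°, α=15°
  cosα=0.9659 sinα=0.2588 | (1,7) | tMaxX 0.4348 tMaxY 0.7341 | tΔX 1.0353 tΔY 3.8637
    t=0.4348 [x] (2,7)
    t=0.7341 [y] (2,8)
    t=1.4701 [x] (3,8)
    t=2.5054 [x] (4,8)
    t=3.5406 [x] (5,8)
    t=4.5759 [x] (6,8) — stop
  → r_4 = 4.5759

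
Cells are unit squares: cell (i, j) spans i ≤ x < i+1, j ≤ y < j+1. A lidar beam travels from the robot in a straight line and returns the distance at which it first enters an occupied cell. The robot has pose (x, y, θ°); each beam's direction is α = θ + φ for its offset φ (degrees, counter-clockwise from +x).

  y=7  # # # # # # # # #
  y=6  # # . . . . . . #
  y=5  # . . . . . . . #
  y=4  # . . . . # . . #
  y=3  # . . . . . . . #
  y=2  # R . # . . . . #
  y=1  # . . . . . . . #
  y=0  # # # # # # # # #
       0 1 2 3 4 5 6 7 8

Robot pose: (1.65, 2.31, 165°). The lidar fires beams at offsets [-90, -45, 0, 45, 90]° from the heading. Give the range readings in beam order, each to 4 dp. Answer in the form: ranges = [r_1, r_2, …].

ranges = [4.8554, 1.3000, 0.6729, 0.7506, 1.3562]

beam 1: φ=-90°, α=75°
  direction (0.2588, 0.9659); cell (1,2); t to first gridline: x 1.3523, y 0.7143 (then +3.8637 / +1.0353)
    (1,3) via y @ 0.7143
    (2,3) via x @ 1.3523
    (2,4) via y @ 1.7496
    (2,5) via y @ 2.7849
    (2,6) via y @ 3.8202
    (2,7) via y @ 4.8554  # hit
  → r_1 = 4.8554
beam 2: φ=-45°, α=120°
  direction (-0.5000, 0.8660); cell (1,2); t to first gridline: x 1.3000, y 0.7967 (then +2.0000 / +1.1547)
    (1,3) via y @ 0.7967
    (0,3) via x @ 1.3000  # hit
  → r_2 = 1.3000
beam 3: φ=0°, α=165°
  direction (-0.9659, 0.2588); cell (1,2); t to first gridline: x 0.6729, y 2.6660 (then +1.0353 / +3.8637)
    (0,2) via x @ 0.6729  # hit
  → r_3 = 0.6729
beam 4: φ=45°, α=210°
  direction (-0.8660, -0.5000); cell (1,2); t to first gridline: x 0.7506, y 0.6200 (then +1.1547 / +2.0000)
    (1,1) via y @ 0.6200
    (0,1) via x @ 0.7506  # hit
  → r_4 = 0.7506
beam 5: φ=90°, α=255°
  direction (-0.2588, -0.9659); cell (1,2); t to first gridline: x 2.5114, y 0.3209 (then +3.8637 / +1.0353)
    (1,1) via y @ 0.3209
    (1,0) via y @ 1.3562  # hit
  → r_5 = 1.3562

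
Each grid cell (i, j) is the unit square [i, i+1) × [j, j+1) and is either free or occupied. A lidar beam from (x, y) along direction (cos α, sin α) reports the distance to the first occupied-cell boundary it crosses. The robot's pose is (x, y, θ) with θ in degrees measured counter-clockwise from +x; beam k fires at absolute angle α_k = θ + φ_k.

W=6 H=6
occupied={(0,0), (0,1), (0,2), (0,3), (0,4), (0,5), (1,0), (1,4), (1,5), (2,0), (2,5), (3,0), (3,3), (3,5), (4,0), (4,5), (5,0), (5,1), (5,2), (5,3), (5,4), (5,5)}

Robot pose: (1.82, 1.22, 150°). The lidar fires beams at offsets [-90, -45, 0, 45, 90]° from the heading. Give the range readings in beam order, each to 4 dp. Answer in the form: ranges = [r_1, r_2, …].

ranges = [2.3600, 2.8781, 0.9469, 0.8489, 0.2540]

beam 1: φ=-90°, α=60°
  cosα=0.5000 sinα=0.8660 | (1,1) | tMaxX 0.3600 tMaxY 0.9007 | tΔX 2.0000 tΔY 1.1547
    t=0.3600 [x] (2,1)
    t=0.9007 [y] (2,2)
    t=2.0554 [y] (2,3)
    t=2.3600 [x] (3,3) — stop
  → r_1 = 2.3600
beam 2: φ=-45°, α=105°
  cosα=-0.2588 sinα=0.9659 | (1,1) | tMaxX 3.1682 tMaxY 0.8075 | tΔX 3.8637 tΔY 1.0353
    t=0.8075 [y] (1,2)
    t=1.8428 [y] (1,3)
    t=2.8781 [y] (1,4) — stop
  → r_2 = 2.8781
beam 3: φ=0°, α=150°
  cosα=-0.8660 sinα=0.5000 | (1,1) | tMaxX 0.9469 tMaxY 1.5600 | tΔX 1.1547 tΔY 2.0000
    t=0.9469 [x] (0,1) — stop
  → r_3 = 0.9469
beam 4: φ=45°, α=195°
  cosα=-0.9659 sinα=-0.2588 | (1,1) | tMaxX 0.8489 tMaxY 0.8500 | tΔX 1.0353 tΔY 3.8637
    t=0.8489 [x] (0,1) — stop
  → r_4 = 0.8489
beam 5: φ=90°, α=240°
  cosα=-0.5000 sinα=-0.8660 | (1,1) | tMaxX 1.6400 tMaxY 0.2540 | tΔX 2.0000 tΔY 1.1547
    t=0.2540 [y] (1,0) — stop
  → r_5 = 0.2540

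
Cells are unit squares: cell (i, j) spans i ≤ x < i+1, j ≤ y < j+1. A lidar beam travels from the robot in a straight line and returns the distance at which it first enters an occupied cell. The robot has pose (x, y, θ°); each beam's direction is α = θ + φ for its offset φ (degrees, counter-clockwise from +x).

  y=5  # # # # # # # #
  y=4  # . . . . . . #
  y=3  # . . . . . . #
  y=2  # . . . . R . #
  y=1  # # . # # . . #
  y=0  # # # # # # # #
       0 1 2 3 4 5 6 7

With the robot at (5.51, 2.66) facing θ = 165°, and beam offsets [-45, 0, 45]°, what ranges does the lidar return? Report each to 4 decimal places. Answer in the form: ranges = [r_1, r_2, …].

beam 1: φ=-45°, α=120°
  d=(-0.5000,0.8660)  start (5,2)  tX=1.0200 tY=0.3926  stride 1/|dx|=2.0000 1/|dy|=1.1547
    cross y-line → (5,3), t=0.3926
    cross x-line → (4,3), t=1.0200
    cross y-line → (4,4), t=1.5473
    cross y-line → (4,5), t=2.7020 (wall)
  → r_1 = 2.7020
beam 2: φ=0°, α=165°
  d=(-0.9659,0.2588)  start (5,2)  tX=0.5280 tY=1.3137  stride 1/|dx|=1.0353 1/|dy|=3.8637
    cross x-line → (4,2), t=0.5280
    cross y-line → (4,3), t=1.3137
    cross x-line → (3,3), t=1.5633
    cross x-line → (2,3), t=2.5985
    cross x-line → (1,3), t=3.6338
    cross x-line → (0,3), t=4.6691 (wall)
  → r_2 = 4.6691
beam 3: φ=45°, α=210°
  d=(-0.8660,-0.5000)  start (5,2)  tX=0.5889 tY=1.3200  stride 1/|dx|=1.1547 1/|dy|=2.0000
    cross x-line → (4,2), t=0.5889
    cross y-line → (4,1), t=1.3200 (wall)
  → r_3 = 1.3200

ranges = [2.7020, 4.6691, 1.3200]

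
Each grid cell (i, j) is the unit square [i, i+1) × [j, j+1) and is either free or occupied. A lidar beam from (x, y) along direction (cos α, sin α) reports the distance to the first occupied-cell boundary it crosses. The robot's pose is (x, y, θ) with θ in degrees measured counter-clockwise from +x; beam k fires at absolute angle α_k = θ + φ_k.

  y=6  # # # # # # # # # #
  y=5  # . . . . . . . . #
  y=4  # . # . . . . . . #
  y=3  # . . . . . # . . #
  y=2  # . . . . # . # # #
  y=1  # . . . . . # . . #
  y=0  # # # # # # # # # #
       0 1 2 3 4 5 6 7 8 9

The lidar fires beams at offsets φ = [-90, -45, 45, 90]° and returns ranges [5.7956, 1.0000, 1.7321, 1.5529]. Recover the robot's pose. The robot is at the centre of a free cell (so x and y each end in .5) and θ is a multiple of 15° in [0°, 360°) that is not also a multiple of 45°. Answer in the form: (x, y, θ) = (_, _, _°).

(x, y, θ) = (7.5, 4.5, 255°)

Candidates: 34 free-cell centres × 16 headings = 544 poses. Raycast each; keep the one whose scan matches to 4 dp.
  (7.5, 5.5, 255°): beam 1 = 1.9319 ≠ 5.7956 ✗
  (1.5, 2.5, 15°): beam 1 = 1.5529 ≠ 5.7956 ✗
  (7.5, 1.5, 30°): beam 1 = 0.5774 ≠ 5.7956 ✗
  (7.5, 3.5, 75°): beam 1 = 1.5529 ≠ 5.7956 ✗
  (6.5, 5.5, 30°): beam 1 = 2.8868 ≠ 5.7956 ✗
  …
  (7.5, 4.5, 255°): r_1=5.7956, r_2=1.0000, r_3=1.7321, r_4=1.5529 — all match ✓
Only this pose fits every beam.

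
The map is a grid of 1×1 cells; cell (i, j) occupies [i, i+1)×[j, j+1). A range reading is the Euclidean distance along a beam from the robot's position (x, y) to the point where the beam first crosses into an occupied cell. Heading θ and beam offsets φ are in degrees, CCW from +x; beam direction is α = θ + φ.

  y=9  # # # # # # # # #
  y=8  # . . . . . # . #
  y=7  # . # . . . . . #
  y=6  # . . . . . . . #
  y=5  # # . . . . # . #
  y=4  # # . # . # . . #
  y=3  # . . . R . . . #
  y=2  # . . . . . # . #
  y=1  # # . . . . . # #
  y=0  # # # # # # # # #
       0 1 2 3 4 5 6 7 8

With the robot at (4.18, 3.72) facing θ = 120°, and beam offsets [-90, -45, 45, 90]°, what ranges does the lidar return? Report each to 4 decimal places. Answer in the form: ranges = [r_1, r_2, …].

beam 1: φ=-90°, α=30°
  d=(0.8660,0.5000)  start (4,3)  tX=0.9469 tY=0.5600  stride 1/|dx|=1.1547 1/|dy|=2.0000
    cross y-line → (4,4), t=0.5600
    cross x-line → (5,4), t=0.9469 (wall)
  → r_1 = 0.9469
beam 2: φ=-45°, α=75°
  d=(0.2588,0.9659)  start (4,3)  tX=3.1682 tY=0.2899  stride 1/|dx|=3.8637 1/|dy|=1.0353
    cross y-line → (4,4), t=0.2899
    cross y-line → (4,5), t=1.3252
    cross y-line → (4,6), t=2.3604
    cross x-line → (5,6), t=3.1682
    cross y-line → (5,7), t=3.3957
    cross y-line → (5,8), t=4.4310
    cross y-line → (5,9), t=5.4663 (wall)
  → r_2 = 5.4663
beam 3: φ=45°, α=165°
  d=(-0.9659,0.2588)  start (4,3)  tX=0.1863 tY=1.0818  stride 1/|dx|=1.0353 1/|dy|=3.8637
    cross x-line → (3,3), t=0.1863
    cross y-line → (3,4), t=1.0818 (wall)
  → r_3 = 1.0818
beam 4: φ=90°, α=210°
  d=(-0.8660,-0.5000)  start (4,3)  tX=0.2078 tY=1.4400  stride 1/|dx|=1.1547 1/|dy|=2.0000
    cross x-line → (3,3), t=0.2078
    cross x-line → (2,3), t=1.3625
    cross y-line → (2,2), t=1.4400
    cross x-line → (1,2), t=2.5172
    cross y-line → (1,1), t=3.4400 (wall)
  → r_4 = 3.4400

ranges = [0.9469, 5.4663, 1.0818, 3.4400]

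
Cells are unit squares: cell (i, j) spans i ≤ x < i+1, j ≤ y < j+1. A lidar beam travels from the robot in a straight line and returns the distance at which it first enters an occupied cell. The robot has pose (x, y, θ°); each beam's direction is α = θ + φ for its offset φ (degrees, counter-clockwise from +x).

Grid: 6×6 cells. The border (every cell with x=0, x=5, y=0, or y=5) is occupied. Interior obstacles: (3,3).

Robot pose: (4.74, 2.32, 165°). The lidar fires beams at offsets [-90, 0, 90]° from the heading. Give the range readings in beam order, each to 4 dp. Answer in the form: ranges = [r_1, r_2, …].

ranges = [1.0046, 3.8719, 1.3666]

beam 1: φ=-90°, α=75°
  d=(0.2588,0.9659)  start (4,2)  tX=1.0046 tY=0.7040  stride 1/|dx|=3.8637 1/|dy|=1.0353
    cross y-line → (4,3), t=0.7040
    cross x-line → (5,3), t=1.0046 (wall)
  → r_1 = 1.0046
beam 2: φ=0°, α=165°
  d=(-0.9659,0.2588)  start (4,2)  tX=0.7661 tY=2.6273  stride 1/|dx|=1.0353 1/|dy|=3.8637
    cross x-line → (3,2), t=0.7661
    cross x-line → (2,2), t=1.8014
    cross y-line → (2,3), t=2.6273
    cross x-line → (1,3), t=2.8367
    cross x-line → (0,3), t=3.8719 (wall)
  → r_2 = 3.8719
beam 3: φ=90°, α=255°
  d=(-0.2588,-0.9659)  start (4,2)  tX=2.8591 tY=0.3313  stride 1/|dx|=3.8637 1/|dy|=1.0353
    cross y-line → (4,1), t=0.3313
    cross y-line → (4,0), t=1.3666 (wall)
  → r_3 = 1.3666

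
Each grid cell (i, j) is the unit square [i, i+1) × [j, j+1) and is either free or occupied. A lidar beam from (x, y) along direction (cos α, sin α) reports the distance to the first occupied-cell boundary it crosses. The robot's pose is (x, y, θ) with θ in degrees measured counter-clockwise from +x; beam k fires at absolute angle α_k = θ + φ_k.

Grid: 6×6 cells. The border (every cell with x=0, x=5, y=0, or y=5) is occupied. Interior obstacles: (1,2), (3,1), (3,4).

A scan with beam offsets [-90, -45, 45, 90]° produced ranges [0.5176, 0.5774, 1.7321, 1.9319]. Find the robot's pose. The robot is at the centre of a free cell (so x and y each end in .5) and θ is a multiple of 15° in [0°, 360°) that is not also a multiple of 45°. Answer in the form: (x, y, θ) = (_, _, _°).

(x, y, θ) = (2.5, 4.5, 165°)

The pose lattice has 13·16 = 208 candidates. Test each by forward raycasting.
  (3.5, 2.5, 240°): beam 1 = 2.8868 ≠ 0.5176 ✗
  (2.5, 4.5, 75°): beam 3 = 0.5774 ≠ 1.7321 ✗
  (4.5, 3.5, 255°): beam 1 = 3.6235 ≠ 0.5176 ✗
  (1.5, 3.5, 15°): beam 2 = 4.0415 ≠ 0.5774 ✗
  (2.5, 3.5, 210°): beam 1 = 1.7321 ≠ 0.5176 ✗
  …
  (2.5, 4.5, 165°): r_1=0.5176, r_2=0.5774, r_3=1.7321, r_4=1.9319 — all match ✓
Unique over the lattice → pose = (2.5, 4.5, 165°).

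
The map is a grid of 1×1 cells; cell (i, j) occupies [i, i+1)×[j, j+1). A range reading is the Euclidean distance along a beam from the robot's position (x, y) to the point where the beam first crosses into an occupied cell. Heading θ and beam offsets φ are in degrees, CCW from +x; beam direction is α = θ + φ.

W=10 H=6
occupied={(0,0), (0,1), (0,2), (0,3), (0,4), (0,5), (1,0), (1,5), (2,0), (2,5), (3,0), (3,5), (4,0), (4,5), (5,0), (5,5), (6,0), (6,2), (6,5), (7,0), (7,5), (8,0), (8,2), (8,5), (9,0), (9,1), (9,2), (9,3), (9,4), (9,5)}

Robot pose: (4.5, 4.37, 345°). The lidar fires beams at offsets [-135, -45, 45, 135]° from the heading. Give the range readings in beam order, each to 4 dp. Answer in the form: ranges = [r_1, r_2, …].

beam 1: φ=-135°, α=210°
  dir = (cos 210°, sin 210°) = (-0.8660, -0.5000); from cell (4,4)
  next x-line at t=0.5774, next y-line at t=0.7400; Δt_x=1.1547, Δt_y=2.0000
    x: enter (3,4) at t=0.5774
    y: enter (3,3) at t=0.7400
    x: enter (2,3) at t=1.7321
    y: enter (2,2) at t=2.7400
    x: enter (1,2) at t=2.8868
    x: enter (0,2) at t=4.0415 ← occupied
  → r_1 = 4.0415
beam 2: φ=-45°, α=300°
  dir = (cos 300°, sin 300°) = (0.5000, -0.8660); from cell (4,4)
  next x-line at t=1.0000, next y-line at t=0.4272; Δt_x=2.0000, Δt_y=1.1547
    y: enter (4,3) at t=0.4272
    x: enter (5,3) at t=1.0000
    y: enter (5,2) at t=1.5819
    y: enter (5,1) at t=2.7366
    x: enter (6,1) at t=3.0000
    y: enter (6,0) at t=3.8913 ← occupied
  → r_2 = 3.8913
beam 3: φ=45°, α=30°
  dir = (cos 30°, sin 30°) = (0.8660, 0.5000); from cell (4,4)
  next x-line at t=0.5774, next y-line at t=1.2600; Δt_x=1.1547, Δt_y=2.0000
    x: enter (5,4) at t=0.5774
    y: enter (5,5) at t=1.2600 ← occupied
  → r_3 = 1.2600
beam 4: φ=135°, α=120°
  dir = (cos 120°, sin 120°) = (-0.5000, 0.8660); from cell (4,4)
  next x-line at t=1.0000, next y-line at t=0.7275; Δt_x=2.0000, Δt_y=1.1547
    y: enter (4,5) at t=0.7275 ← occupied
  → r_4 = 0.7275

ranges = [4.0415, 3.8913, 1.2600, 0.7275]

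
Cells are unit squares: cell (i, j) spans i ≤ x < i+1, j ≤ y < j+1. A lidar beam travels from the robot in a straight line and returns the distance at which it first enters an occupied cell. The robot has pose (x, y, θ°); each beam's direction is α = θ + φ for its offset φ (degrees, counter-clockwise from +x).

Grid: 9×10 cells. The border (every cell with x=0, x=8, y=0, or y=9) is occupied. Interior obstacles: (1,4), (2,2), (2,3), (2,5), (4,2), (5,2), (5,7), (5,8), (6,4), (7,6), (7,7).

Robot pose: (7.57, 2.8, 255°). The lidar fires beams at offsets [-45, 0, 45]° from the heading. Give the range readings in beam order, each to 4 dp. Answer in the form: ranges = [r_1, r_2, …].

ranges = [3.6000, 1.8635, 0.8600]

beam 1: φ=-45°, α=210°
  direction (-0.8660, -0.5000); cell (7,2); t to first gridline: x 0.6582, y 1.6000 (then +1.1547 / +2.0000)
    (6,2) via x @ 0.6582
    (6,1) via y @ 1.6000
    (5,1) via x @ 1.8129
    (4,1) via x @ 2.9676
    (4,0) via y @ 3.6000  # hit
  → r_1 = 3.6000
beam 2: φ=0°, α=255°
  direction (-0.2588, -0.9659); cell (7,2); t to first gridline: x 2.2023, y 0.8282 (then +3.8637 / +1.0353)
    (7,1) via y @ 0.8282
    (7,0) via y @ 1.8635  # hit
  → r_2 = 1.8635
beam 3: φ=45°, α=300°
  direction (0.5000, -0.8660); cell (7,2); t to first gridline: x 0.8600, y 0.9238 (then +2.0000 / +1.1547)
    (8,2) via x @ 0.8600  # hit
  → r_3 = 0.8600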